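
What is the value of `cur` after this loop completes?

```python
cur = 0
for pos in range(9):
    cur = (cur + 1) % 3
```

Increment mod 3, 9 times = 0
`cur` takes the values: 0 → 1 → 2 → 0 → 1 → 2 → 0 → 1 → 2 → 0

Answer: 0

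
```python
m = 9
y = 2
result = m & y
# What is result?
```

Trace:
`m = 9` → m = 9
`y = 2` → y = 2
`result = m & y` → result = 0
So result = 0

Answer: 0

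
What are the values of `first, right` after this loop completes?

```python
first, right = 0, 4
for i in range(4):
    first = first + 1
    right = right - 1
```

first goes 0→4, right goes 4→0
`first, right` takes the values: (0, 4) → (1, 4) → (1, 3) → (2, 3) → (2, 2) → (3, 2) → (3, 1) → (4, 1) → (4, 0)

Answer: 4, 0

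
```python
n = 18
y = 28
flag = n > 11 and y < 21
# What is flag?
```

Trace:
`n = 18` → n = 18
`y = 28` → y = 28
`flag = n > 11 and y < 21` → flag = False
So flag = False

Answer: False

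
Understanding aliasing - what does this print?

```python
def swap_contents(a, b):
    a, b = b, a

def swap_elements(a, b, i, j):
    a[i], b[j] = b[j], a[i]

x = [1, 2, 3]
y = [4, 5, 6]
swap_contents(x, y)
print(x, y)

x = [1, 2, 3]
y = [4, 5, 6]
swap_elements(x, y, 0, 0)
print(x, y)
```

Key concept: parameter rebinding vs mutation.
Step by step:
`x = [1, 2, 3]` → x = [1, 2, 3]
`y = [4, 5, 6]` → y = [4, 5, 6]
`swap_contents(x, y)` → no visible change to tracked variables
`print(x, y)` → prints [1, 2, 3] [4, 5, 6]
`x = [1, 2, 3]` → x = [1, 2, 3]
`y = [4, 5, 6]` → y = [4, 5, 6]
`swap_elements(x, y, 0, 0)` → x = [4, 2, 3]; y = [1, 5, 6]
`print(x, y)` → prints [4, 2, 3] [1, 5, 6]

Answer:
[1, 2, 3] [4, 5, 6]
[4, 2, 3] [1, 5, 6]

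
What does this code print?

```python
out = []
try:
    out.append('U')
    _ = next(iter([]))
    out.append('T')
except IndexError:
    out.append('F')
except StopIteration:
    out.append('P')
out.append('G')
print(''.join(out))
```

Execution trace: 'U' (try body) → 'P' (except StopIteration) → 'G' (after the try/except). Output: UPG

Answer: UPG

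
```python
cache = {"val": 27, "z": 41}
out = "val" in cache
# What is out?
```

Trace:
`cache = {"val": 27, "z": 41}` → cache = {'val': 27, 'z': 41}
`out = "val" in cache` → out = True
So out = True

Answer: True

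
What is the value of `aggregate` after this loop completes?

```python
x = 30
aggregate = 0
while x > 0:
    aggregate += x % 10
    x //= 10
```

Sum digits of 30
`aggregate` takes the values: 0 → 3

Answer: 3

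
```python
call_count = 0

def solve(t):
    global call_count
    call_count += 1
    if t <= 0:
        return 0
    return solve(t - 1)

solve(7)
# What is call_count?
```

Linear recursion stepping by 1: 8 calls from t=7 down to ≤0.

Answer: 8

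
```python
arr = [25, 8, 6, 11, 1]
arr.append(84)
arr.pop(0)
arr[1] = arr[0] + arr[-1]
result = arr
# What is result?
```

Trace:
`arr = [25, 8, 6, 11, 1]` → arr = [25, 8, 6, 11, 1]
`arr.append(84)` → arr = [25, 8, 6, 11, 1, 84]
`arr.pop(0)` → arr = [8, 6, 11, 1, 84]
`arr[1] = arr[0] + arr[-1]` → arr = [8, 92, 11, 1, 84]
`result = arr` → result = [8, 92, 11, 1, 84]
So result = [8, 92, 11, 1, 84]

Answer: [8, 92, 11, 1, 84]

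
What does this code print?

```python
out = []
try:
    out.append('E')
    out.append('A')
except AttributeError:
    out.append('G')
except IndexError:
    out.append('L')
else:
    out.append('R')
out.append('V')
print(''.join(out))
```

Execution trace: 'E' (try body) → 'A' (try body, no exception) → 'R' (else) → 'V' (after the try/except). Output: EARV

Answer: EARV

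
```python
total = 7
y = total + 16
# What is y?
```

Trace:
`total = 7` → total = 7
`y = total + 16` → y = 23
So y = 23

Answer: 23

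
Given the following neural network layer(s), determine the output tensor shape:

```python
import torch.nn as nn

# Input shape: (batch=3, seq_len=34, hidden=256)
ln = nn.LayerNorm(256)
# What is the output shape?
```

Input: (3, 34, 256) -> Output: (3, 34, 256)

Answer: (3, 34, 256)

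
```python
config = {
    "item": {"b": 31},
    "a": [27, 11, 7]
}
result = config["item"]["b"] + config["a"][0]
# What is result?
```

Trace:
`config = { ...` → config = {'item': {'b': 31}, 'a': [27, 11, 7]}
`result = config["item"]["b"] + config["a"][0]` → result = 58
So result = 58

Answer: 58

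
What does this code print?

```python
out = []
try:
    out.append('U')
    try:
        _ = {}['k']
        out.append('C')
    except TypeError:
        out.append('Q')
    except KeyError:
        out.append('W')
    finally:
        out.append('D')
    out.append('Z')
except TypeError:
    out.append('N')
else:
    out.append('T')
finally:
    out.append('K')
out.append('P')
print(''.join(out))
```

Execution trace: 'U' (try body) → 'W' (inner except KeyError) → 'D' (inner finally) → 'Z' (try body, no exception) → 'T' (else) → 'K' (finally) → 'P' (after the try/except). Output: UWDZTKP

Answer: UWDZTKP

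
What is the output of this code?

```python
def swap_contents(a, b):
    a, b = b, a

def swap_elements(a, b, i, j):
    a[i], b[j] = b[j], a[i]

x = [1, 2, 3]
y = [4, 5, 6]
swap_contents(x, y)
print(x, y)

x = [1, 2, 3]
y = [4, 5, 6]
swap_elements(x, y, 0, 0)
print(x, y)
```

Key concept: parameter rebinding vs mutation.
Step by step:
`x = [1, 2, 3]` → x = [1, 2, 3]
`y = [4, 5, 6]` → y = [4, 5, 6]
`swap_contents(x, y)` → no visible change to tracked variables
`print(x, y)` → prints [1, 2, 3] [4, 5, 6]
`x = [1, 2, 3]` → x = [1, 2, 3]
`y = [4, 5, 6]` → y = [4, 5, 6]
`swap_elements(x, y, 0, 0)` → x = [4, 2, 3]; y = [1, 5, 6]
`print(x, y)` → prints [4, 2, 3] [1, 5, 6]

Answer:
[1, 2, 3] [4, 5, 6]
[4, 2, 3] [1, 5, 6]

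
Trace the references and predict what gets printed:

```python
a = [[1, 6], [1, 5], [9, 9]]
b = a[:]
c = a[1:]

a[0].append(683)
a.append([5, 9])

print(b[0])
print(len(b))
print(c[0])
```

Key concept: slice with nested mutation.
Step by step:
`a = [[1, 6], [1, 5], [9, 9]]` → a = [[1, 6], [1, 5], [9, 9]]
`b = a[:]` → b = [[1, 6], [1, 5], [9, 9]]
`c = a[1:]` → c = [[1, 5], [9, 9]]
`a[0].append(683)` → a = [[1, 6, 683], [1, 5], [9, 9]]; b = [[1, 6, 683], [1, 5], [9, 9]]
`a.append([5, 9])` → a = [[1, 6, 683], [1, 5], [9, 9], [5, 9]]
`print(b[0])` → prints [1, 6, 683]
`print(len(b))` → prints 3
`print(c[0])` → prints [1, 5]

Answer:
[1, 6, 683]
3
[1, 5]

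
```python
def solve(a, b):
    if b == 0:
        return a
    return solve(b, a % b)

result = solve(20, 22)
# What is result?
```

solve(20, 22) -> solve(22, 20) -> solve(20, 2) -> solve(2, 0) -> 2

Answer: 2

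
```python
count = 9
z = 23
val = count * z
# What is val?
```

Trace:
`count = 9` → count = 9
`z = 23` → z = 23
`val = count * z` → val = 207
So val = 207

Answer: 207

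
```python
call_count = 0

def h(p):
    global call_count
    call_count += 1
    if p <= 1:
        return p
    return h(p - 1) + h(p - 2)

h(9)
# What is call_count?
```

Calls(p) = 1 + Calls(p-1) + Calls(p-2); Calls(0)=Calls(1)=1. For p=9 this gives 109.

Answer: 109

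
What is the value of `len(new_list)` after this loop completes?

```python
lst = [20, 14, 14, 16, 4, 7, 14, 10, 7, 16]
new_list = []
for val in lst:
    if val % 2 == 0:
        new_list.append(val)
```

Count even numbers in [20, 14, 14, 16, 4, 7, 14, 10, 7, 16]
`new_list` takes the values: [] → [20] → [20, 14] → [20, 14, 14] → [20, 14, 14, 16] → [20, 14, 14, 16, 4] → [20, 14, 14, 16, 4, 14] → [20, 14, 14, 16, 4, 14, 10] → [20, 14, 14, 16, 4, 14, 10, 16]
So `len(new_list)` = 8

Answer: 8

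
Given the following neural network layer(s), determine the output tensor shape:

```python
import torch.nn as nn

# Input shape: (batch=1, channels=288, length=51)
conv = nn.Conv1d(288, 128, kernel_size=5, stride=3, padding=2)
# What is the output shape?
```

Input: (1, 288, 51) -> Output: (1, 128, 17)

Answer: (1, 128, 17)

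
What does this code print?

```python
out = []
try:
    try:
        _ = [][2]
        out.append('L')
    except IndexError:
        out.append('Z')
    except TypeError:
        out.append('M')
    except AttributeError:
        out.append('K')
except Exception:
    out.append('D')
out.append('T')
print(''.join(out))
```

Execution trace: 'Z' (inner except IndexError) → 'T' (after the try/except). Output: ZT

Answer: ZT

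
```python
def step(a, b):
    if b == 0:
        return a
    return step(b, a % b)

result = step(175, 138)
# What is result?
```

step(175, 138) -> step(138, 37) -> step(37, 27) -> step(27, 10) -> step(10, 7) -> step(7, 3) -> step(3, 1) -> step(1, 0) -> 1

Answer: 1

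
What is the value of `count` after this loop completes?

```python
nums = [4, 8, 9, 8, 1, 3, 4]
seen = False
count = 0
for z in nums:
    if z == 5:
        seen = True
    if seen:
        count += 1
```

Count elements after first 5 in [4, 8, 9, 8, 1, 3, 4]
`count` takes the values: 0

Answer: 0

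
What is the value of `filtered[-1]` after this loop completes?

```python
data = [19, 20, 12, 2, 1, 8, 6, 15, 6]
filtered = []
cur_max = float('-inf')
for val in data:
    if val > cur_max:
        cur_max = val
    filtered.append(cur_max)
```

Running max ends at 20
`filtered` takes the values: [] → [19] → [19, 20] → [19, 20, 20] → [19, 20, 20, 20] → [19, 20, 20, 20, 20] → [19, 20, 20, 20, 20, 20] → [19, 20, 20, 20, 20, 20, 20] → [19, 20, 20, 20, 20, 20, 20, 20] → [19, 20, 20, 20, 20, 20, 20, 20, 20]
So `filtered[-1]` = 20

Answer: 20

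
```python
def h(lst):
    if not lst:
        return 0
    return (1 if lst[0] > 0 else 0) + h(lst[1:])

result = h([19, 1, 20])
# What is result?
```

Count of positive elements in [19, 1, 20] = 3

Answer: 3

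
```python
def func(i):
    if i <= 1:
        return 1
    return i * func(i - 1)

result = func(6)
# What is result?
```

func(6) = 6 * 5 * 4 * 3 * 2 * 1 = 720

Answer: 720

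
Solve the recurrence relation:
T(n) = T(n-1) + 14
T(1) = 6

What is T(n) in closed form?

Unrolling: T(n) = T(1) + 14·(n-1) = 6 + 14(n-1) = 14n - 8.

Answer: T(n) = 14n - 8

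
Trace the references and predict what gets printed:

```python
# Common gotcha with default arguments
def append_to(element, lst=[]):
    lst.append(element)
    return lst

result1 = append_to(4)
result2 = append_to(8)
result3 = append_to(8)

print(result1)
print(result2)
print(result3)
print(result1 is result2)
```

Key concept: mutable default argument gotcha.
Step by step:
`result1 = append_to(4)` → result1 = [4]
`result2 = append_to(8)` → result1 = [4, 8] (same object as result2); result2 = [4, 8] (same object as result1)
`result3 = append_to(8)` → result1 = [4, 8, 8] (same object as result2, result3); result2 = [4, 8, 8] (same object as result1, result3); result3 = [4, 8, 8] (same object as result1, result2)
`print(result1)` → prints [4, 8, 8]
`print(result2)` → prints [4, 8, 8]
`print(result3)` → prints [4, 8, 8]
`print(result1 is result2)` → prints True

Answer:
[4, 8, 8]
[4, 8, 8]
[4, 8, 8]
True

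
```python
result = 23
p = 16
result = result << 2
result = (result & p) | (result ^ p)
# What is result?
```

Trace:
`result = 23` → result = 23
`p = 16` → p = 16
`result = result << 2` → result = 92
`result = (result & p) | (result ^ p)` → result = 92
So result = 92

Answer: 92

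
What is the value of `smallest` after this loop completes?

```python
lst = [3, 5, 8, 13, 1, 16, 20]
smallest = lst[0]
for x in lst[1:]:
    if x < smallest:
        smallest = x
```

Minimum of [3, 5, 8, 13, 1, 16, 20]
`smallest` takes the values: 3 → 1

Answer: 1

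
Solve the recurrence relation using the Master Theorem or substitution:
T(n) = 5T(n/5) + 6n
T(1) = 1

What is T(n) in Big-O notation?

By Master Theorem: a=5, b=5, f(n)=6n. Since log_5(5) = 1 and f(n) = Θ(n^1), Case 2 applies. T(n) = O(n log n).

Answer: O(n log n)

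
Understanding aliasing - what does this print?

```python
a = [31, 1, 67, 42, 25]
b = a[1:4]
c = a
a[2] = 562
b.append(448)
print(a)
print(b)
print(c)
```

Key concept: slice vs alias.
Step by step:
`a = [31, 1, 67, 42, 25]` → a = [31, 1, 67, 42, 25]
`b = a[1:4]` → b = [1, 67, 42]
`c = a` → c = [31, 1, 67, 42, 25] (same object as a)
`a[2] = 562` → a = [31, 1, 562, 42, 25] (same object as c); c = [31, 1, 562, 42, 25] (same object as a)
`b.append(448)` → b = [1, 67, 42, 448]
`print(a)` → prints [31, 1, 562, 42, 25]
`print(b)` → prints [1, 67, 42, 448]
`print(c)` → prints [31, 1, 562, 42, 25]

Answer:
[31, 1, 562, 42, 25]
[1, 67, 42, 448]
[31, 1, 562, 42, 25]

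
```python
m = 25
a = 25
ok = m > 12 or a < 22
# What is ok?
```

Trace:
`m = 25` → m = 25
`a = 25` → a = 25
`ok = m > 12 or a < 22` → ok = True
So ok = True

Answer: True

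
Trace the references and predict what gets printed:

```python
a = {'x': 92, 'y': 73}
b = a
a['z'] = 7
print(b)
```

Key concept: dict aliasing.
Step by step:
`a = {'x': 92, 'y': 73}` → a = {'x': 92, 'y': 73}
`b = a` → b = {'x': 92, 'y': 73} (same object as a)
`a['z'] = 7` → a = {'x': 92, 'y': 73, 'z': 7} (same object as b); b = {'x': 92, 'y': 73, 'z': 7} (same object as a)
`print(b)` → prints {'x': 92, 'y': 73, 'z': 7}

Answer: {'x': 92, 'y': 73, 'z': 7}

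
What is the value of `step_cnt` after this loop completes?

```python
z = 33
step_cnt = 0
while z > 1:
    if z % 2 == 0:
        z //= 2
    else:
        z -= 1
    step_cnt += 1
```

Steps to reduce 33 to 1
`step_cnt` takes the values: 0 → 1 → 2 → 3 → 4 → 5 → 6

Answer: 6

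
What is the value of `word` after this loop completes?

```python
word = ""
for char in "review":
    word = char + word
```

Reverse 'review'
`word` takes the values: "" → "r" → "er" → "ver" → "iver" → "eiver" → "weiver"

Answer: "weiver"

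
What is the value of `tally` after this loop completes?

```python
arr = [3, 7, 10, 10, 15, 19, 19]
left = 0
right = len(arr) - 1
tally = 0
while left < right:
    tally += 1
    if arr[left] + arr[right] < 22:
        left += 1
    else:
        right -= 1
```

Steps to find pair summing to 22
`tally` takes the values: 0 → 1 → 2 → 3 → 4 → 5 → 6

Answer: 6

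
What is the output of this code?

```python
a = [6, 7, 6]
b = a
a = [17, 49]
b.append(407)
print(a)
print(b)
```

Key concept: rebinding vs mutation: a is rebound to a new list, b still points at the original.
Step by step:
`a = [6, 7, 6]` → a = [6, 7, 6]
`b = a` → b = [6, 7, 6] (same object as a)
`a = [17, 49]` → a = [17, 49]
`b.append(407)` → b = [6, 7, 6, 407]
`print(a)` → prints [17, 49]
`print(b)` → prints [6, 7, 6, 407]

Answer:
[17, 49]
[6, 7, 6, 407]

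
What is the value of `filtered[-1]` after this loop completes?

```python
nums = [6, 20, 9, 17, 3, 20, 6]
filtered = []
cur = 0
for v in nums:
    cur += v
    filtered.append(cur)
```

Cumulative sum ends at 81
`filtered` takes the values: [] → [6] → [6, 26] → [6, 26, 35] → [6, 26, 35, 52] → [6, 26, 35, 52, 55] → [6, 26, 35, 52, 55, 75] → [6, 26, 35, 52, 55, 75, 81]
So `filtered[-1]` = 81

Answer: 81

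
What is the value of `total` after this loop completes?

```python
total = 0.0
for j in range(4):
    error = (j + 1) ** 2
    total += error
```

Sum of squared losses 1² + 2² + ... + 4²
`total` takes the values: 0.0 → 1.0 → 5.0 → 14.0 → 30.0

Answer: 30.0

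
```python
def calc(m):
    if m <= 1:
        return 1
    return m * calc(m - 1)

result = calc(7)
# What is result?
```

calc(7) = 7 * 6 * 5 * 4 * 3 * 2 * 1 = 5040

Answer: 5040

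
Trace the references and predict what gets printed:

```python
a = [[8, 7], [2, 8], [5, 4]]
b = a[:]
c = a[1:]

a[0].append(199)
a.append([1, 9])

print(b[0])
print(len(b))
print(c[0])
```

Key concept: slice with nested mutation.
Step by step:
`a = [[8, 7], [2, 8], [5, 4]]` → a = [[8, 7], [2, 8], [5, 4]]
`b = a[:]` → b = [[8, 7], [2, 8], [5, 4]]
`c = a[1:]` → c = [[2, 8], [5, 4]]
`a[0].append(199)` → a = [[8, 7, 199], [2, 8], [5, 4]]; b = [[8, 7, 199], [2, 8], [5, 4]]
`a.append([1, 9])` → a = [[8, 7, 199], [2, 8], [5, 4], [1, 9]]
`print(b[0])` → prints [8, 7, 199]
`print(len(b))` → prints 3
`print(c[0])` → prints [2, 8]

Answer:
[8, 7, 199]
3
[2, 8]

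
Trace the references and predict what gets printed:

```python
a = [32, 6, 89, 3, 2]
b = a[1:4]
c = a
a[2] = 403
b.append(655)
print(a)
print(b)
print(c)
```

Key concept: slice vs alias.
Step by step:
`a = [32, 6, 89, 3, 2]` → a = [32, 6, 89, 3, 2]
`b = a[1:4]` → b = [6, 89, 3]
`c = a` → c = [32, 6, 89, 3, 2] (same object as a)
`a[2] = 403` → a = [32, 6, 403, 3, 2] (same object as c); c = [32, 6, 403, 3, 2] (same object as a)
`b.append(655)` → b = [6, 89, 3, 655]
`print(a)` → prints [32, 6, 403, 3, 2]
`print(b)` → prints [6, 89, 3, 655]
`print(c)` → prints [32, 6, 403, 3, 2]

Answer:
[32, 6, 403, 3, 2]
[6, 89, 3, 655]
[32, 6, 403, 3, 2]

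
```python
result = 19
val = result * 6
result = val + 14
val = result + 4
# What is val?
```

Trace:
`result = 19` → result = 19
`val = result * 6` → val = 114
`result = val + 14` → result = 128
`val = result + 4` → val = 132
So val = 132

Answer: 132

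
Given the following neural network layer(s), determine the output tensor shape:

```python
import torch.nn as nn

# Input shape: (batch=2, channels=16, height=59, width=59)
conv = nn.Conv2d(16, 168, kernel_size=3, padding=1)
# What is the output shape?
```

Input: (2, 16, 59, 59) -> Output: (2, 168, 59, 59)

Answer: (2, 168, 59, 59)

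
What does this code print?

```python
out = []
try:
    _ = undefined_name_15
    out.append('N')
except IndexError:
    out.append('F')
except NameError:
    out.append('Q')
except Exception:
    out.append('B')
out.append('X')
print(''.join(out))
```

Execution trace: 'Q' (except NameError) → 'X' (after the try/except). Output: QX

Answer: QX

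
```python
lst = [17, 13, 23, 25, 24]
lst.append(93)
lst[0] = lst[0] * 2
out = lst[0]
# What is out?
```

Trace:
`lst = [17, 13, 23, 25, 24]` → lst = [17, 13, 23, 25, 24]
`lst.append(93)` → lst = [17, 13, 23, 25, 24, 93]
`lst[0] = lst[0] * 2` → lst = [34, 13, 23, 25, 24, 93]
`out = lst[0]` → out = 34
So out = 34

Answer: 34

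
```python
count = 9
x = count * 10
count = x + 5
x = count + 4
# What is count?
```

Trace:
`count = 9` → count = 9
`x = count * 10` → x = 90
`count = x + 5` → count = 95
`x = count + 4` → x = 99
So count = 95

Answer: 95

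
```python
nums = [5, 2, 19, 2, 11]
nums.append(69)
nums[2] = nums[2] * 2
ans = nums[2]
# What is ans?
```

Trace:
`nums = [5, 2, 19, 2, 11]` → nums = [5, 2, 19, 2, 11]
`nums.append(69)` → nums = [5, 2, 19, 2, 11, 69]
`nums[2] = nums[2] * 2` → nums = [5, 2, 38, 2, 11, 69]
`ans = nums[2]` → ans = 38
So ans = 38

Answer: 38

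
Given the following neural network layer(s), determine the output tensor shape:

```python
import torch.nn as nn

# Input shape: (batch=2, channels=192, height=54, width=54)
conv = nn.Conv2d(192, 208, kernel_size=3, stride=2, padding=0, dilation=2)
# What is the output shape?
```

Input: (2, 192, 54, 54) -> Output: (2, 208, 25, 25)

Answer: (2, 208, 25, 25)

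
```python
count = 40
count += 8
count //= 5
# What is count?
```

Trace:
`count = 40` → count = 40
`count += 8` → count = 48
`count //= 5` → count = 9
So count = 9

Answer: 9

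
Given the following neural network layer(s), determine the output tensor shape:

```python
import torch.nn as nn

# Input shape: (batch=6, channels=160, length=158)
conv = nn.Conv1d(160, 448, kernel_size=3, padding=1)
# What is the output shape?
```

Input: (6, 160, 158) -> Output: (6, 448, 158)

Answer: (6, 448, 158)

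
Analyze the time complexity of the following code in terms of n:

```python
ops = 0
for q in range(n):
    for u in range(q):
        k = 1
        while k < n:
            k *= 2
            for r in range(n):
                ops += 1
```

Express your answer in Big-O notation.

Each loop level contributes: n × n × log n × n. Multiplying the contributions gives O(n^3 log n).

Answer: O(n^3 log n)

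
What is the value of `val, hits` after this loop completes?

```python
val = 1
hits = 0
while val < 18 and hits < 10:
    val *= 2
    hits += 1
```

Double until >= 18 or 10 iterations
`val, hits` takes the values: (1, 0) → (2, 0) → (2, 1) → (4, 1) → (4, 2) → (8, 2) → (8, 3) → (16, 3) → (16, 4) → (32, 4) → (32, 5)

Answer: 32, 5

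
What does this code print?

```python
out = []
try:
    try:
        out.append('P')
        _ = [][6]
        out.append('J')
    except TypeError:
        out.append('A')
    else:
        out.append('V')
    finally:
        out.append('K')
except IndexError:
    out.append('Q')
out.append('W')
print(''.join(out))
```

Execution trace: 'P' (inner try body) → 'K' (inner finally) → 'Q' (outer except IndexError) → 'W' (after the try/except). Output: PKQW

Answer: PKQW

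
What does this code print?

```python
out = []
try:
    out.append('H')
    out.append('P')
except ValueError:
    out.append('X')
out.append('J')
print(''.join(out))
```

Execution trace: 'H' (try body) → 'P' (try body, no exception) → 'J' (after the try/except). Output: HPJ

Answer: HPJ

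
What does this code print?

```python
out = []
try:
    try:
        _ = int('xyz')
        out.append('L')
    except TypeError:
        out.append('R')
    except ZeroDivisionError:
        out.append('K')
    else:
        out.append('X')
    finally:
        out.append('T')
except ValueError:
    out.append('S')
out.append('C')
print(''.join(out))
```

Execution trace: 'T' (finally) → 'S' (outer except ValueError) → 'C' (after the try/except). Output: TSC

Answer: TSC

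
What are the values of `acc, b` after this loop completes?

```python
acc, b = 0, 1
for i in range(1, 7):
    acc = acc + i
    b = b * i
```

Sum and factorial of 1 to 6
`acc, b` takes the values: (0, 1) → (1, 1) → (3, 1) → (3, 2) → (6, 2) → (6, 6) → (10, 6) → (10, 24) → (15, 24) → (15, 120) → (21, 120) → (21, 720)

Answer: 21, 720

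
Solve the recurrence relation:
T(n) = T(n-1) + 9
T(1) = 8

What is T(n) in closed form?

Unrolling: T(n) = T(1) + 9·(n-1) = 8 + 9(n-1) = 9n - 1.

Answer: T(n) = 9n - 1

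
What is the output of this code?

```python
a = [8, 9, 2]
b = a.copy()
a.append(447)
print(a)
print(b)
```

Key concept: list.copy() creates independent copy.
Step by step:
`a = [8, 9, 2]` → a = [8, 9, 2]
`b = a.copy()` → b = [8, 9, 2]
`a.append(447)` → a = [8, 9, 2, 447]
`print(a)` → prints [8, 9, 2, 447]
`print(b)` → prints [8, 9, 2]

Answer:
[8, 9, 2, 447]
[8, 9, 2]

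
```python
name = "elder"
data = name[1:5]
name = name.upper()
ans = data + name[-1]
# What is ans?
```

Trace:
`name = "elder"` → name = 'elder'
`data = name[1:5]` → data = 'lder'
`name = name.upper()` → name = 'ELDER'
`ans = data + name[-1]` → ans = 'lderR'
So ans = 'lderR'

Answer: 'lderR'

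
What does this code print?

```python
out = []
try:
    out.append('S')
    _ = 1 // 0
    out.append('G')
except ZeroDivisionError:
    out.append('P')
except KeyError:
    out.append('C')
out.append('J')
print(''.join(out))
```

Execution trace: 'S' (try body) → 'P' (except ZeroDivisionError) → 'J' (after the try/except). Output: SPJ

Answer: SPJ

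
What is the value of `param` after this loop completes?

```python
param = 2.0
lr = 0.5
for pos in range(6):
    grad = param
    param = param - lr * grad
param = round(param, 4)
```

Gradient descent: w = 2.0 * (1 - 0.5)^6
`param` takes the values: 2.0 → 1.0 → 0.5 → 0.25 → 0.125 → 0.0625 → 0.03125 → 0.0312

Answer: 0.0312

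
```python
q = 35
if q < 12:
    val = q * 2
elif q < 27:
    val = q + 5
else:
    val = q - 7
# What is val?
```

Trace:
`q = 35` → q = 35
`if q < 12: ...` → q < 12 is False, q < 27 is False, take else branch → val = 28
So val = 28

Answer: 28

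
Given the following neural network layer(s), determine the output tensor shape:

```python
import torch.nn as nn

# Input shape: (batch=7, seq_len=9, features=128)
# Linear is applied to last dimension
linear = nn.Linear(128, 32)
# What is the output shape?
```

Input: (7, 9, 128) -> Output: (7, 9, 32)

Answer: (7, 9, 32)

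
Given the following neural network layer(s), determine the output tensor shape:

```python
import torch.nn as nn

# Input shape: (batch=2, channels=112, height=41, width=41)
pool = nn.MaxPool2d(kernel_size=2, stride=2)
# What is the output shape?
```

Input: (2, 112, 41, 41) -> Output: (2, 112, 20, 20)

Answer: (2, 112, 20, 20)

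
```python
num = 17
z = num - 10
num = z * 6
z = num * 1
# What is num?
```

Trace:
`num = 17` → num = 17
`z = num - 10` → z = 7
`num = z * 6` → num = 42
`z = num * 1` → z = 42
So num = 42

Answer: 42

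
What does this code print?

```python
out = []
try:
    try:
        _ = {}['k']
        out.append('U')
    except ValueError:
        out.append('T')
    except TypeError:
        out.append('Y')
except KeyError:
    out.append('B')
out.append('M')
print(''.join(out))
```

Execution trace: 'B' (outer except KeyError) → 'M' (after the try/except). Output: BM

Answer: BM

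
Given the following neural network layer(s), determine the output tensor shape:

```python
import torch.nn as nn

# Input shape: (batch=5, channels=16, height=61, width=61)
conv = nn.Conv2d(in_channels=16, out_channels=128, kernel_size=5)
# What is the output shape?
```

Input: (5, 16, 61, 61) -> Output: (5, 128, 57, 57)

Answer: (5, 128, 57, 57)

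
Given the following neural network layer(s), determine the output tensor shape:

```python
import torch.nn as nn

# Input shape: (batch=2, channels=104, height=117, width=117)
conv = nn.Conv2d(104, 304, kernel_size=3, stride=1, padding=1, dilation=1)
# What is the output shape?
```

Input: (2, 104, 117, 117) -> Output: (2, 304, 117, 117)

Answer: (2, 304, 117, 117)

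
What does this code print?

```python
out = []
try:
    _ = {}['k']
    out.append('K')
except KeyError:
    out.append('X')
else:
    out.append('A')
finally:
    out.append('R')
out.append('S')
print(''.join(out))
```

Execution trace: 'X' (except KeyError) → 'R' (finally) → 'S' (after the try/except). Output: XRS

Answer: XRS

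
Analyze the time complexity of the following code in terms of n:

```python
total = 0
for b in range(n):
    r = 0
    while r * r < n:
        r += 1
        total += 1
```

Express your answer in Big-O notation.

Each loop level contributes: n × √n. Multiplying the contributions gives O(n√n).

Answer: O(n√n)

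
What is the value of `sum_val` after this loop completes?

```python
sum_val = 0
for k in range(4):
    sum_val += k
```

Sum of 0 to 3 = 6
`sum_val` takes the values: 0 → 1 → 3 → 6

Answer: 6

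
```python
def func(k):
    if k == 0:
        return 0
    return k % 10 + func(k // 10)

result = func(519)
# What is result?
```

Sum of digits of 519: 9 + 1 + 5 = 15

Answer: 15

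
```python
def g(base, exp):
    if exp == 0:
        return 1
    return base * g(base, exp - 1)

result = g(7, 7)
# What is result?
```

g(7, 7) = 7 * 7 * 7 * 7 * 7 * 7 * 7 = 823543

Answer: 823543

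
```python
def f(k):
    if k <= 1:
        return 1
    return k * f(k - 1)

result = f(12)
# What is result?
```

f(12) = 12 * 11 * 10 * 9 * 8 * 7 * 6 * 5 * 4 * 3 * 2 * 1 = 479001600

Answer: 479001600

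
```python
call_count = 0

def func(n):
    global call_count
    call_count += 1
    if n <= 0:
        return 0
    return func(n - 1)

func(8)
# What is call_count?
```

Linear recursion stepping by 1: 9 calls from n=8 down to ≤0.

Answer: 9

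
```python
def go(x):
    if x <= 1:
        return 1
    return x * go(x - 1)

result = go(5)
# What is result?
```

go(5) = 5 * 4 * 3 * 2 * 1 = 120

Answer: 120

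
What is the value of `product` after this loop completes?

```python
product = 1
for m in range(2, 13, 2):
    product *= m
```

Product of even numbers 2 to 12
`product` takes the values: 1 → 2 → 8 → 48 → 384 → 3840 → 46080

Answer: 46080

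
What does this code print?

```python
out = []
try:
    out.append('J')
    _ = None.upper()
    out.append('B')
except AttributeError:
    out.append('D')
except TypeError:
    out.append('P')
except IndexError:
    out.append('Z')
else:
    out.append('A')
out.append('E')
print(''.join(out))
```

Execution trace: 'J' (try body) → 'D' (except AttributeError) → 'E' (after the try/except). Output: JDE

Answer: JDE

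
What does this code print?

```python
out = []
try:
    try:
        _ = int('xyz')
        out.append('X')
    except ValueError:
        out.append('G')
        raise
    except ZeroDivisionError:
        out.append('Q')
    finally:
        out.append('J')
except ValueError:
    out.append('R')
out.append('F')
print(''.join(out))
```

Execution trace: 'G' (inner except ValueError) → 'J' (inner finally) → 'R' (outer except ValueError) → 'F' (after the try/except). Output: GJRF

Answer: GJRF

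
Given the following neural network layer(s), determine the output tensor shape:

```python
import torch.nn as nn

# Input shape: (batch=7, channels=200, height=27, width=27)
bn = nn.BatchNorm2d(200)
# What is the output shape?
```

Input: (7, 200, 27, 27) -> Output: (7, 200, 27, 27)

Answer: (7, 200, 27, 27)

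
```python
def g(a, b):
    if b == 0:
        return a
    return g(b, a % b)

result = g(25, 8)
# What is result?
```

g(25, 8) -> g(8, 1) -> g(1, 0) -> 1

Answer: 1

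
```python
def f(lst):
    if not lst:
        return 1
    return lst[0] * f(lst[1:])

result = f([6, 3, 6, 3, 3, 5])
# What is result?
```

Product over [6, 3, 6, 3, 3, 5] = 6 * 3 * 6 * 3 * 3 * 5 = 4860

Answer: 4860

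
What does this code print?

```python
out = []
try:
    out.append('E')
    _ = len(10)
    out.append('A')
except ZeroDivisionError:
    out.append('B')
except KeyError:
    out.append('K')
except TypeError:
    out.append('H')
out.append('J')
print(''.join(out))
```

Execution trace: 'E' (try body) → 'H' (except TypeError) → 'J' (after the try/except). Output: EHJ

Answer: EHJ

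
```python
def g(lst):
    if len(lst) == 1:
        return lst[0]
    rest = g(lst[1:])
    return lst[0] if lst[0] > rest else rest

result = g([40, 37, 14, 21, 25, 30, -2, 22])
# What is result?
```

Recursive max over [40, 37, 14, 21, 25, 30, -2, 22] = 40

Answer: 40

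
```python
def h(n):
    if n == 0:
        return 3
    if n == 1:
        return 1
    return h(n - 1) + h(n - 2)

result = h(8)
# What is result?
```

Build up from base cases: h(0)=3, h(1)=1, h(2)=4, h(3)=5, h(4)=9, h(5)=14, h(6)=23, ..., h(8)=60

Answer: 60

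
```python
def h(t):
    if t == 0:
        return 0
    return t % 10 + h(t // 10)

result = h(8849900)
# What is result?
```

Sum of digits of 8849900: 0 + 0 + 9 + 9 + 4 + 8 + 8 = 38

Answer: 38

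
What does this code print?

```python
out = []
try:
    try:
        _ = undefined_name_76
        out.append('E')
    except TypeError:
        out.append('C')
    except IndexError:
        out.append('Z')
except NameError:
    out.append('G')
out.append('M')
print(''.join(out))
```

Execution trace: 'G' (outer except NameError) → 'M' (after the try/except). Output: GM

Answer: GM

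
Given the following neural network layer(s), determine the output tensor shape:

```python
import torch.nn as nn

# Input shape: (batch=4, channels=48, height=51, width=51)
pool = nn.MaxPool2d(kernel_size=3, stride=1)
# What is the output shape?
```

Input: (4, 48, 51, 51) -> Output: (4, 48, 49, 49)

Answer: (4, 48, 49, 49)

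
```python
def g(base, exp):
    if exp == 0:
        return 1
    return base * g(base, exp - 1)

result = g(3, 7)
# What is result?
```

g(3, 7) = 3 * 3 * 3 * 3 * 3 * 3 * 3 = 2187

Answer: 2187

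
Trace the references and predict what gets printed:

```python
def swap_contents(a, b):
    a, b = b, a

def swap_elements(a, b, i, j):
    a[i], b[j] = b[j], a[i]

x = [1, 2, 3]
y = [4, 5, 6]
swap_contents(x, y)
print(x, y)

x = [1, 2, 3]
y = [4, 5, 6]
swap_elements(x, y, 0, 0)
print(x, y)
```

Key concept: parameter rebinding vs mutation.
Step by step:
`x = [1, 2, 3]` → x = [1, 2, 3]
`y = [4, 5, 6]` → y = [4, 5, 6]
`swap_contents(x, y)` → no visible change to tracked variables
`print(x, y)` → prints [1, 2, 3] [4, 5, 6]
`x = [1, 2, 3]` → x = [1, 2, 3]
`y = [4, 5, 6]` → y = [4, 5, 6]
`swap_elements(x, y, 0, 0)` → x = [4, 2, 3]; y = [1, 5, 6]
`print(x, y)` → prints [4, 2, 3] [1, 5, 6]

Answer:
[1, 2, 3] [4, 5, 6]
[4, 2, 3] [1, 5, 6]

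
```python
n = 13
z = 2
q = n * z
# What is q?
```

Trace:
`n = 13` → n = 13
`z = 2` → z = 2
`q = n * z` → q = 26
So q = 26

Answer: 26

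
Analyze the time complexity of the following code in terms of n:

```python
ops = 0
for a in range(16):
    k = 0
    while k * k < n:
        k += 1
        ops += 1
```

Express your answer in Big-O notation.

Each loop level contributes: 1 × √n. Multiplying the contributions gives O(√n).

Answer: O(√n)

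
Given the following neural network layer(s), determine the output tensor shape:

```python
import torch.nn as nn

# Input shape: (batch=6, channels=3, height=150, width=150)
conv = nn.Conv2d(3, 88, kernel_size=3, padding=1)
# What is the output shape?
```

Input: (6, 3, 150, 150) -> Output: (6, 88, 150, 150)

Answer: (6, 88, 150, 150)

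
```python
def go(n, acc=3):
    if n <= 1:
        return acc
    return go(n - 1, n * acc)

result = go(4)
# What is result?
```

Accumulator trace (n, acc): (4, 3) -> (3, 12) -> (2, 36) -> (1, 72) -> return 72

Answer: 72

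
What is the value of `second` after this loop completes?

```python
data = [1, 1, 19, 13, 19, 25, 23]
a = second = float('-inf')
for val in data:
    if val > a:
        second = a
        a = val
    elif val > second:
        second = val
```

Second largest (with repeats) in [1, 1, 19, 13, 19, 25, 23]
`second` takes the values: -inf → 1 → 13 → 19 → 23

Answer: 23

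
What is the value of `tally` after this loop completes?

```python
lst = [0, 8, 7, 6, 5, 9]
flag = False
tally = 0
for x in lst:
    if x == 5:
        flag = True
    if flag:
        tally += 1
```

Count elements after first 5 in [0, 8, 7, 6, 5, 9]
`tally` takes the values: 0 → 1 → 2

Answer: 2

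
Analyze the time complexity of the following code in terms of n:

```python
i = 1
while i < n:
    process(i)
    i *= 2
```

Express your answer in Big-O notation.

This is Logarithmic loop. Time complexity: O(log n).

Answer: O(log n)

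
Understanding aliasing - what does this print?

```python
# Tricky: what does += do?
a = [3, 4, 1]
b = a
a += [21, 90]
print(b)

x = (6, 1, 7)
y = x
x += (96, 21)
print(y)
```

Key concept: += behavior differs for mutable vs immutable.
Step by step:
`a = [3, 4, 1]` → a = [3, 4, 1]
`b = a` → b = [3, 4, 1] (same object as a)
`a += [21, 90]` → a = [3, 4, 1, 21, 90] (same object as b); b = [3, 4, 1, 21, 90] (same object as a)
`print(b)` → prints [3, 4, 1, 21, 90]
`x = (6, 1, 7)` → x = (6, 1, 7)
`y = x` → y = (6, 1, 7)
`x += (96, 21)` → x = (6, 1, 7, 96, 21)
`print(y)` → prints (6, 1, 7)

Answer:
[3, 4, 1, 21, 90]
(6, 1, 7)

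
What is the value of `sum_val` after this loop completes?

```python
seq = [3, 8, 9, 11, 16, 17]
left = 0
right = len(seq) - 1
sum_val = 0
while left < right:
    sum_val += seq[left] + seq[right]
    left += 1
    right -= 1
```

Sum of pairs from ends
`sum_val` takes the values: 0 → 20 → 44 → 64

Answer: 64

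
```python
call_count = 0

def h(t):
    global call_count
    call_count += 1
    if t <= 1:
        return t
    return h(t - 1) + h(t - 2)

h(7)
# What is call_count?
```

Calls(t) = 1 + Calls(t-1) + Calls(t-2); Calls(0)=Calls(1)=1. For t=7 this gives 41.

Answer: 41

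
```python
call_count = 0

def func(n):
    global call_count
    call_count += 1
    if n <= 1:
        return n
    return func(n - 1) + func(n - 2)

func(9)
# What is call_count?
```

Calls(n) = 1 + Calls(n-1) + Calls(n-2); Calls(0)=Calls(1)=1. For n=9 this gives 109.

Answer: 109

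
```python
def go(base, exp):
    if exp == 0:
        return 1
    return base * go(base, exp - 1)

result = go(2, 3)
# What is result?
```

go(2, 3) = 2 * 2 * 2 = 8

Answer: 8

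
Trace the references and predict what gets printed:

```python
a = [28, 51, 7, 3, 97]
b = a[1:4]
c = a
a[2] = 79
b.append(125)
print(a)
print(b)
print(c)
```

Key concept: slice vs alias.
Step by step:
`a = [28, 51, 7, 3, 97]` → a = [28, 51, 7, 3, 97]
`b = a[1:4]` → b = [51, 7, 3]
`c = a` → c = [28, 51, 7, 3, 97] (same object as a)
`a[2] = 79` → a = [28, 51, 79, 3, 97] (same object as c); c = [28, 51, 79, 3, 97] (same object as a)
`b.append(125)` → b = [51, 7, 3, 125]
`print(a)` → prints [28, 51, 79, 3, 97]
`print(b)` → prints [51, 7, 3, 125]
`print(c)` → prints [28, 51, 79, 3, 97]

Answer:
[28, 51, 79, 3, 97]
[51, 7, 3, 125]
[28, 51, 79, 3, 97]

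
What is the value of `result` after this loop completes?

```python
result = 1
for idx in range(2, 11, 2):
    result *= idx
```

Product of even numbers 2 to 10
`result` takes the values: 1 → 2 → 8 → 48 → 384 → 3840

Answer: 3840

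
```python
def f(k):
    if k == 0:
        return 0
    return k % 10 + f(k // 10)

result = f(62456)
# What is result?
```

Sum of digits of 62456: 6 + 5 + 4 + 2 + 6 = 23

Answer: 23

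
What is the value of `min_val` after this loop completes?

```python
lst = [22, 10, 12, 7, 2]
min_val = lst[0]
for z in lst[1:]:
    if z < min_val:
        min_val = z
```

Minimum of [22, 10, 12, 7, 2]
`min_val` takes the values: 22 → 10 → 7 → 2

Answer: 2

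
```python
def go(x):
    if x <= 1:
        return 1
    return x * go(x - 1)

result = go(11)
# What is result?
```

go(11) = 11 * 10 * 9 * 8 * 7 * 6 * 5 * 4 * 3 * 2 * 1 = 39916800

Answer: 39916800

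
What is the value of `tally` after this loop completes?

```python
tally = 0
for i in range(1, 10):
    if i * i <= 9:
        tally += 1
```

Count numbers where i² ≤ 9
`tally` takes the values: 0 → 1 → 2 → 3

Answer: 3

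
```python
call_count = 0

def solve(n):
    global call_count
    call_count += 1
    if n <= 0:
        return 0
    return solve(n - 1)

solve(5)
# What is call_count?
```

Linear recursion stepping by 1: 6 calls from n=5 down to ≤0.

Answer: 6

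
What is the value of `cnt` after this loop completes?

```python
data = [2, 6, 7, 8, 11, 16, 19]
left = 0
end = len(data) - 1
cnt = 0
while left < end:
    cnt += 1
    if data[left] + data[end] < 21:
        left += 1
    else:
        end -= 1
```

Steps to find pair summing to 21
`cnt` takes the values: 0 → 1 → 2 → 3 → 4 → 5 → 6

Answer: 6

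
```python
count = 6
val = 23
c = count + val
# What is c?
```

Trace:
`count = 6` → count = 6
`val = 23` → val = 23
`c = count + val` → c = 29
So c = 29

Answer: 29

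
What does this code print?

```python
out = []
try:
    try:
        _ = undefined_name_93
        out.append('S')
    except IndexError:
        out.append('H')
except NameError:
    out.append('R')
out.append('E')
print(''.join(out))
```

Execution trace: 'R' (outer except NameError) → 'E' (after the try/except). Output: RE

Answer: RE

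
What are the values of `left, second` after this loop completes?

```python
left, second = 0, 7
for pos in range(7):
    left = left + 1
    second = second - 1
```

left goes 0→7, second goes 7→0
`left, second` takes the values: (0, 7) → (1, 7) → (1, 6) → (2, 6) → (2, 5) → (3, 5) → (3, 4) → (4, 4) → (4, 3) → (5, 3) → (5, 2) → (6, 2) → (6, 1) → (7, 1) → (7, 0)

Answer: 7, 0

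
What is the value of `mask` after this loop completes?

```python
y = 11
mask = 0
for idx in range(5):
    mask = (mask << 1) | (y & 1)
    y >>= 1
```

Reverse lowest 5 bits of 11
`mask` takes the values: 0 → 1 → 3 → 6 → 13 → 26

Answer: 26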